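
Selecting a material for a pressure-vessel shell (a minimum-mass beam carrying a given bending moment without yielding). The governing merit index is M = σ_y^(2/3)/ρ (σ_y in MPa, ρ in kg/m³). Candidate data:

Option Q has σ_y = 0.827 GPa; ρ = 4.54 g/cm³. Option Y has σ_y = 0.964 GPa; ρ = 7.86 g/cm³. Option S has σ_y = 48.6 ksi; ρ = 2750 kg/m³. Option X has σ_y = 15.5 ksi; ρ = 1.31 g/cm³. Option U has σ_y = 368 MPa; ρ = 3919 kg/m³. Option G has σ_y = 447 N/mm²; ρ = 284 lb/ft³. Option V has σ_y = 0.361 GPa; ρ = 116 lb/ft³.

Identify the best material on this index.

option V

After converting to SI:
  option Q: σ_y = 827.0 MPa, ρ = 4540 kg/m³
  option Y: σ_y = 964.0 MPa, ρ = 7860 kg/m³
  option S: σ_y = 335.1 MPa, ρ = 2750 kg/m³
  option X: σ_y = 106.9 MPa, ρ = 1310 kg/m³
  option U: σ_y = 368.0 MPa, ρ = 3919 kg/m³
  option G: σ_y = 447.0 MPa, ρ = 4549 kg/m³
  option V: σ_y = 361.0 MPa, ρ = 1858 kg/m³
  option V: M = 27.3×10⁻³
  option Q: M = 19.4×10⁻³
  option S: M = 17.5×10⁻³
  option X: M = 17.2×10⁻³
  option U: M = 13.1×10⁻³
  option G: M = 12.9×10⁻³
  option Y: M = 12.4×10⁻³
The maximum is for option V.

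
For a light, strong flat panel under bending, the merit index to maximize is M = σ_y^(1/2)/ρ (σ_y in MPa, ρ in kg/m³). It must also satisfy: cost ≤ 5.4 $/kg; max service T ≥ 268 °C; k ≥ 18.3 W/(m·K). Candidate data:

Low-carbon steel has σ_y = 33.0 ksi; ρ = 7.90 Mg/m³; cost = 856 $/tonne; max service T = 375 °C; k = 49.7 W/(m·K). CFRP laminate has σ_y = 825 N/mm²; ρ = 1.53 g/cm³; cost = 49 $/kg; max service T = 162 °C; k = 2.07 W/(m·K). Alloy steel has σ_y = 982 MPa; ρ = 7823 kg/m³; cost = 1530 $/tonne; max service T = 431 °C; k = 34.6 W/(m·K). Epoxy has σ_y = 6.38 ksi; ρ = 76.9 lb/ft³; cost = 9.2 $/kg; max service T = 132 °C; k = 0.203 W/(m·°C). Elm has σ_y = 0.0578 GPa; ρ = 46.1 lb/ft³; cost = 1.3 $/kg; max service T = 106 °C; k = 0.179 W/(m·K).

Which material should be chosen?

alloy steel

Screen on constraints: cost ≤ 5.4 $/kg; max service T ≥ 268 °C; k ≥ 18.3 W/(m·K). Survivors: low-carbon steel, alloy steel.
In SI units:
  low-carbon steel: σ_y = 227.5 MPa, ρ = 7900 kg/m³
  alloy steel: σ_y = 982.0 MPa, ρ = 7823 kg/m³
  alloy steel: M = 4.01×10⁻³
  low-carbon steel: M = 1.91×10⁻³
Highest index: alloy steel.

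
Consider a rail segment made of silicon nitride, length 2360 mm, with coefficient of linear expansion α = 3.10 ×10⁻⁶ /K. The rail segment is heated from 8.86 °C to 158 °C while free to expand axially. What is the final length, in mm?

ΔT = 158 − 8.86 = 149.1 K.
ΔL = α·L₀·ΔT = 3.10×10⁻⁶ × 2360 mm × 149.1 K = 1.09 mm.
L = L₀ + ΔL = 2360 + 1.09 = 2361.1 mm.

2361.1 mm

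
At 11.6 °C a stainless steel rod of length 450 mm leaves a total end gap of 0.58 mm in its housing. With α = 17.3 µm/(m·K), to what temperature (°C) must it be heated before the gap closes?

86.1 °C

α·L₀·ΔT = 0.58 mm ⇒ ΔT = 0.58 / (17.3×10⁻⁶ × 450.0) = 74.50 K.
T = 11.6 + 74.50 = 86.10 °C.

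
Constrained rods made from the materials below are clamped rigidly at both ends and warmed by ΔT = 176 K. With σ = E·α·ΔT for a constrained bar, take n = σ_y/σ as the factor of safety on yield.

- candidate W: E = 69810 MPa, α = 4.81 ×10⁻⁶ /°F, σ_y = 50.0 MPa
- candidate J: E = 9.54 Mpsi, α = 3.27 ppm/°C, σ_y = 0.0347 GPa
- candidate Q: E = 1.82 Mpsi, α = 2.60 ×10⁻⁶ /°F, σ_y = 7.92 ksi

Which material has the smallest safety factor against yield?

With everything in SI (GPa, ×10⁻⁶/K, MPa):
  candidate W: E = 69.81, α = 8.66, σ_y = 50.00 → σ = 106 MPa, n = 0.470
  candidate J: E = 65.78, α = 3.27, σ_y = 34.70 → σ = 37.9 MPa, n = 0.917
  candidate Q: E = 12.55, α = 4.68, σ_y = 54.61 → σ = 10.3 MPa, n = 5.28
The minimum is candidate W at n = 0.470.

candidate W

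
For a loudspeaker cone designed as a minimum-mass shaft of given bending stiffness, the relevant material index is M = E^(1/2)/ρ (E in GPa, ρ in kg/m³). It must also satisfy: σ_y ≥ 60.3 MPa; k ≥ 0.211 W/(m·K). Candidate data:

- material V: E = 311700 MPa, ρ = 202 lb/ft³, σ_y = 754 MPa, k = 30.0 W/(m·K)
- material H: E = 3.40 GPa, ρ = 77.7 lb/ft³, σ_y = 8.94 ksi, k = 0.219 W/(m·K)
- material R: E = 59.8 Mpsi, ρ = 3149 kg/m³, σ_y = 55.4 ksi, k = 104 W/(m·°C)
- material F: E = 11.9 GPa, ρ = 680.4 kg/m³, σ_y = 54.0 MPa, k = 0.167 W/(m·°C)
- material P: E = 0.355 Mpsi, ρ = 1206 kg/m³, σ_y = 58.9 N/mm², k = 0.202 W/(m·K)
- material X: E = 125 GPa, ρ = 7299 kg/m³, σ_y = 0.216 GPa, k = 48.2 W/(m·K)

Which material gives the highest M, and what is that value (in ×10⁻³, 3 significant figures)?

Screen on constraints: σ_y ≥ 60.3 MPa; k ≥ 0.211 W/(m·K). Survivors: material V, material H, material R, material X.
Convert each candidate to consistent units, then evaluate M:
  material V: E = 311.7 GPa, ρ = 3236 kg/m³
  material H: E = 3.400 GPa, ρ = 1245 kg/m³
  material R: E = 412.3 GPa, ρ = 3149 kg/m³
  material X: E = 125.0 GPa, ρ = 7299 kg/m³
  material R: M = 6.45×10⁻³
  material V: M = 5.46×10⁻³
  material X: M = 1.53×10⁻³
  material H: M = 1.48×10⁻³
Material R has the largest M.

material R, M = 6.45×10⁻³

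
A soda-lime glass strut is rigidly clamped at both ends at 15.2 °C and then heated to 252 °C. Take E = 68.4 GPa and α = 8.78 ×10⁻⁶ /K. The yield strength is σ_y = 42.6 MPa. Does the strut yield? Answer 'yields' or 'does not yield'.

ΔT = 236.8 K. Constrained thermal stress σ = E·α·ΔT = 68.40×10³ MPa × 8.78×10⁻⁶ × 236.8 = 142 MPa (compressive).
Compare to σ_y = 42.6 MPa: σ ≥ σ_y, so it yields.

yields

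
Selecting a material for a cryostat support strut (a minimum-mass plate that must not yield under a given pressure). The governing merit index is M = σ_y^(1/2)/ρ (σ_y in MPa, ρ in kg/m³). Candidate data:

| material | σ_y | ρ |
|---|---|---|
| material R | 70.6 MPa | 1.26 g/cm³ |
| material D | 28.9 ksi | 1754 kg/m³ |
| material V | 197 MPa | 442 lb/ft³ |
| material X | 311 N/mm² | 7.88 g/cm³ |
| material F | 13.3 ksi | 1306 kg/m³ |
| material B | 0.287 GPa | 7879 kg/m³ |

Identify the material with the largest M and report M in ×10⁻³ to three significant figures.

material D, M = 8.05×10⁻³

Convert each candidate to consistent units, then evaluate M:
  material R: σ_y = 70.60 MPa, ρ = 1260 kg/m³
  material D: σ_y = 199.3 MPa, ρ = 1754 kg/m³
  material V: σ_y = 197.0 MPa, ρ = 7080 kg/m³
  material X: σ_y = 311.0 MPa, ρ = 7880 kg/m³
  material F: σ_y = 91.70 MPa, ρ = 1306 kg/m³
  material B: σ_y = 287.0 MPa, ρ = 7879 kg/m³
  material D: M = 8.05×10⁻³
  material F: M = 7.33×10⁻³
  material R: M = 6.67×10⁻³
  material X: M = 2.24×10⁻³
  material B: M = 2.15×10⁻³
  material V: M = 1.98×10⁻³
Material D ranks first.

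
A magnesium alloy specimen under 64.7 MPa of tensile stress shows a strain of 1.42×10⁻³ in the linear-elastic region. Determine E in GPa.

E = σ/ε = 64.7 MPa / 1.42×10⁻³ = 45560 MPa = 45.6 GPa.

45.6 GPa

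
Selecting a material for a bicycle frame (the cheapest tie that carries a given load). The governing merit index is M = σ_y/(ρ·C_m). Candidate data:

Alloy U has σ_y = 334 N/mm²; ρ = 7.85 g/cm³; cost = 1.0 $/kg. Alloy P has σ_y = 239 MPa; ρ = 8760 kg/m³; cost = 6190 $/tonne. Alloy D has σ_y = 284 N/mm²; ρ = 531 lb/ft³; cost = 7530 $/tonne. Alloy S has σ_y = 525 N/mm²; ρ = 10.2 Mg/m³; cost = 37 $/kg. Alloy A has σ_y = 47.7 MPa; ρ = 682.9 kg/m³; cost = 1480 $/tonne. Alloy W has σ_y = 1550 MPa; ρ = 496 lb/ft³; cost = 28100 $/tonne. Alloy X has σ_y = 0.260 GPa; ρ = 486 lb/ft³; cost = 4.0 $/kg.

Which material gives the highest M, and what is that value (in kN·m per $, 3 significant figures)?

alloy A, M = 47.2 kN·m per $

Putting every candidate on a common basis:
  alloy U: σ_y = 334.0 MPa, ρ = 7850 kg/m³, cost = 1.000 $/kg
  alloy P: σ_y = 239.0 MPa, ρ = 8760 kg/m³, cost = 6.190 $/kg
  alloy D: σ_y = 284.0 MPa, ρ = 8506 kg/m³, cost = 7.530 $/kg
  alloy S: σ_y = 525.0 MPa, ρ = 10200 kg/m³, cost = 37.00 $/kg
  alloy A: σ_y = 47.70 MPa, ρ = 682.9 kg/m³, cost = 1.480 $/kg
  alloy W: σ_y = 1550 MPa, ρ = 7945 kg/m³, cost = 28.10 $/kg
  alloy X: σ_y = 260.0 MPa, ρ = 7785 kg/m³, cost = 4.000 $/kg
  alloy A: M = 47.2 kN·m per $
  alloy U: M = 42.5 kN·m per $
  alloy X: M = 8.35 kN·m per $
  alloy W: M = 6.94 kN·m per $
  alloy D: M = 4.43 kN·m per $
  alloy P: M = 4.41 kN·m per $
  alloy S: M = 1.39 kN·m per $
The maximum is for alloy A.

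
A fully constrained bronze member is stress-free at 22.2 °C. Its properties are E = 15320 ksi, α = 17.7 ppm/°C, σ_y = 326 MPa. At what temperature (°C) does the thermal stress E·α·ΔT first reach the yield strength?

197 °C

E = 15320 ksi = 105.6 GPa.
E·α·ΔT = 326.0 MPa ⇒ ΔT = 326.0 / (105.6×10³ × 17.7×10⁻⁶) = 174.4 K.
T = 22.2 + 174.4 = 196.6 °C.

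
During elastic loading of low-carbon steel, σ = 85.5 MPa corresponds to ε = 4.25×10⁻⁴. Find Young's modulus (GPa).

E = σ/ε = 85.5 MPa / 4.25×10⁻⁴ = 201200 MPa = 201 GPa.

201 GPa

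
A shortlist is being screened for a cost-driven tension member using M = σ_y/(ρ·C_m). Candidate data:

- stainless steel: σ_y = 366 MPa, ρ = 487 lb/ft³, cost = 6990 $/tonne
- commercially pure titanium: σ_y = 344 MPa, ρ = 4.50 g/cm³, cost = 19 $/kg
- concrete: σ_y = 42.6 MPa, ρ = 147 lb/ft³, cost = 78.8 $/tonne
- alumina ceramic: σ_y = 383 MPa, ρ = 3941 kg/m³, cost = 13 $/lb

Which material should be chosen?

Convert each candidate to consistent units, then evaluate M:
  stainless steel: σ_y = 366.0 MPa, ρ = 7801 kg/m³, cost = 6.990 $/kg
  commercially pure titanium: σ_y = 344.0 MPa, ρ = 4500 kg/m³, cost = 19.00 $/kg
  concrete: σ_y = 42.60 MPa, ρ = 2355 kg/m³, cost = 0.07880 $/kg
  alumina ceramic: σ_y = 383.0 MPa, ρ = 3941 kg/m³, cost = 28.66 $/kg
  concrete: M = 230 kN·m per $
  stainless steel: M = 6.71 kN·m per $
  commercially pure titanium: M = 4.02 kN·m per $
  alumina ceramic: M = 3.39 kN·m per $
Concrete has the largest M.

concrete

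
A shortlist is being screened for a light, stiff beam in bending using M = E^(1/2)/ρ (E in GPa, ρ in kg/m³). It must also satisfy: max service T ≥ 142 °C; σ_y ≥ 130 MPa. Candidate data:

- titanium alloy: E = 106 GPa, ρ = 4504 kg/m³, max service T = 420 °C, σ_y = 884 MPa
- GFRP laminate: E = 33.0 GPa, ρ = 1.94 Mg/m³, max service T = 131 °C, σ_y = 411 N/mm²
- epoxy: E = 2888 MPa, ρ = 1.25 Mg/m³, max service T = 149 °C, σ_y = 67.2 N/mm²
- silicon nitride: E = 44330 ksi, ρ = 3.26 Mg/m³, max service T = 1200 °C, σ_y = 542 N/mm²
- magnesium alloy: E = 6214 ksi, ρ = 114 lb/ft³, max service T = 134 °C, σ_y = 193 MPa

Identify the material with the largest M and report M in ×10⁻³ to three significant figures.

silicon nitride, M = 5.36×10⁻³

Screen on constraints: max service T ≥ 142 °C; σ_y ≥ 130 MPa. Survivors: titanium alloy, silicon nitride.
After converting to SI:
  titanium alloy: E = 106.0 GPa, ρ = 4504 kg/m³
  silicon nitride: E = 305.6 GPa, ρ = 3260 kg/m³
  silicon nitride: M = 5.36×10⁻³
  titanium alloy: M = 2.29×10⁻³
Highest index: silicon nitride.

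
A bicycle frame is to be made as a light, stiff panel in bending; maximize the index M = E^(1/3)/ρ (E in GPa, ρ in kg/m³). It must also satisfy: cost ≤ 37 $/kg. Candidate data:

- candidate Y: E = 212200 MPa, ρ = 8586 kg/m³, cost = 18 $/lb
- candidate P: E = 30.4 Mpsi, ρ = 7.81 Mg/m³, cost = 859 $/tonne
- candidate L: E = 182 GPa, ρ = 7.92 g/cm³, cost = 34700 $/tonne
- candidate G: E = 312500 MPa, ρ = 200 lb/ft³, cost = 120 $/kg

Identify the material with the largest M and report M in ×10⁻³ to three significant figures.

Screen on constraints: cost ≤ 37 $/kg. Survivors: candidate P, candidate L.
After converting to SI:
  candidate P: E = 209.6 GPa, ρ = 7810 kg/m³
  candidate L: E = 182.0 GPa, ρ = 7920 kg/m³
  candidate P: M = 0.761×10⁻³
  candidate L: M = 0.716×10⁻³
Candidate P has the largest M.

candidate P, M = 0.761×10⁻³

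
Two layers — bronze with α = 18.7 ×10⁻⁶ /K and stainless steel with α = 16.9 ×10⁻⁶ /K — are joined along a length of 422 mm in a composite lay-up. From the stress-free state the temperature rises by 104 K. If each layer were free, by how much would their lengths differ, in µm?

79.0 µm

Δα = |18.7 − 16.9|×10⁻⁶/K = 1.80×10⁻⁶/K.
ΔL_mismatch = Δα·L·ΔT = 1.80×10⁻⁶ × 422.0 mm × 104.0 K = 79.0 µm.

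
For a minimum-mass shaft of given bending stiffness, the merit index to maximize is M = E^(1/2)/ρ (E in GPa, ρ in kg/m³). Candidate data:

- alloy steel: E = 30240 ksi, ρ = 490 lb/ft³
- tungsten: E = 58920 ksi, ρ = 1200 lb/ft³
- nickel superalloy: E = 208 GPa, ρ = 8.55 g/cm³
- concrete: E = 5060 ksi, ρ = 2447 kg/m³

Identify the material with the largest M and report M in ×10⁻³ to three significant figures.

concrete, M = 2.41×10⁻³

Convert each candidate to consistent units, then evaluate M:
  alloy steel: E = 208.5 GPa, ρ = 7849 kg/m³
  tungsten: E = 406.2 GPa, ρ = 19220 kg/m³
  nickel superalloy: E = 208.0 GPa, ρ = 8550 kg/m³
  concrete: E = 34.89 GPa, ρ = 2447 kg/m³
  concrete: M = 2.41×10⁻³
  alloy steel: M = 1.84×10⁻³
  nickel superalloy: M = 1.69×10⁻³
  tungsten: M = 1.05×10⁻³
The maximum is for concrete.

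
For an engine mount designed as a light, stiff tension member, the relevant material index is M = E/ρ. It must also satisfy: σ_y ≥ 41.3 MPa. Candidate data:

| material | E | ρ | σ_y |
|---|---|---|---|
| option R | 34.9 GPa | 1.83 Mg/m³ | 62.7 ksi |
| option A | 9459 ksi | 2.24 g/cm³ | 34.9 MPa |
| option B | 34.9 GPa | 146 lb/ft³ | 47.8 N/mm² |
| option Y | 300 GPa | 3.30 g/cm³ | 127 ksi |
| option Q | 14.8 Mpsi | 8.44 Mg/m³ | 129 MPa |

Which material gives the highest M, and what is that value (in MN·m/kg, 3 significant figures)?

option Y, M = 90.9 MN·m/kg

Screen on constraints: σ_y ≥ 41.3 MPa. Survivors: option R, option B, option Y, option Q.
Convert each candidate to consistent units, then evaluate M:
  option R: E = 34.90 GPa, ρ = 1830 kg/m³
  option B: E = 34.90 GPa, ρ = 2339 kg/m³
  option Y: E = 300.0 GPa, ρ = 3300 kg/m³
  option Q: E = 102.0 GPa, ρ = 8440 kg/m³
  option Y: M = 90.9 MN·m/kg
  option R: M = 19.1 MN·m/kg
  option B: M = 14.9 MN·m/kg
  option Q: M = 12.1 MN·m/kg
Option Y has the largest M.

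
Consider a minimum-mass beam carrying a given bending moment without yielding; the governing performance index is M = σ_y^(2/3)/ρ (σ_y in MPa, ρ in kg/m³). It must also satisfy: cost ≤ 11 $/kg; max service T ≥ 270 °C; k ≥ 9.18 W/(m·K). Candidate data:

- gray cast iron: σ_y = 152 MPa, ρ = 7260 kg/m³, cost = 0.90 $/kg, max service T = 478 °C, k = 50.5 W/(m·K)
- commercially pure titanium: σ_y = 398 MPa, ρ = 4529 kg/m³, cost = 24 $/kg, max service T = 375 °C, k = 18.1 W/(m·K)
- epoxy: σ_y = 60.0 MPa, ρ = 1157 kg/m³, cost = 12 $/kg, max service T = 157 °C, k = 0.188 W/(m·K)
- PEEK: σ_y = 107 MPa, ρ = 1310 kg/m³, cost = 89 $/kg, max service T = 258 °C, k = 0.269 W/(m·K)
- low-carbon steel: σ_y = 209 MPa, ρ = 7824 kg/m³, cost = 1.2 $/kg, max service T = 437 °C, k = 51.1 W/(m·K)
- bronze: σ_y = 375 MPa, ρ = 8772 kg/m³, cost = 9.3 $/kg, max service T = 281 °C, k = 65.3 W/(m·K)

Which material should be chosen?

Screen on constraints: cost ≤ 11 $/kg; max service T ≥ 270 °C; k ≥ 9.18 W/(m·K). Survivors: gray cast iron, low-carbon steel, bronze.
Evaluate M for each candidate:
  bronze: M = 5.93×10⁻³
  low-carbon steel: M = 4.50×10⁻³
  gray cast iron: M = 3.92×10⁻³
Bronze has the largest M.

bronze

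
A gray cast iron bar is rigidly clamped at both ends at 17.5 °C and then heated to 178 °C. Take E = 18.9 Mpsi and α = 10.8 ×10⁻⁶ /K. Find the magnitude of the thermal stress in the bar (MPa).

226 MPa

E = 18.9 Mpsi = 130.3 GPa.
ΔT = 160.5 K. Constrained thermal stress σ = E·α·ΔT = 130.3×10³ MPa × 10.8×10⁻⁶ × 160.5 = 226 MPa (compressive).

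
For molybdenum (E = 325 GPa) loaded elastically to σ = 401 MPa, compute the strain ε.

ε = σ/E = 401 / 325000 = 1.23×10⁻³.

1.23×10⁻³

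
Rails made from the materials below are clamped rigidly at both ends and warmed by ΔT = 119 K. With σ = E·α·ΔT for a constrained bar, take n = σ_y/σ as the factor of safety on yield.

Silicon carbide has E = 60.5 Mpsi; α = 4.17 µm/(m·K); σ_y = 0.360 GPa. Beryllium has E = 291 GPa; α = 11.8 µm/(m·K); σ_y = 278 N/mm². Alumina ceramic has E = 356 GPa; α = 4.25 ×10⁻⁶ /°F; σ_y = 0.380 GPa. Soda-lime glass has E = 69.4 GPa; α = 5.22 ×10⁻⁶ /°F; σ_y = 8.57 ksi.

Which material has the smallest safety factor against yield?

beryllium

With everything in SI (GPa, ×10⁻⁶/K, MPa):
  silicon carbide: E = 417.1, α = 4.17, σ_y = 360.0 → σ = 207 MPa, n = 1.74
  beryllium: E = 291.0, α = 11.8, σ_y = 278.0 → σ = 409 MPa, n = 0.680
  alumina ceramic: E = 356.0, α = 7.65, σ_y = 380.0 → σ = 324 MPa, n = 1.17
  soda-lime glass: E = 69.40, α = 9.40, σ_y = 59.09 → σ = 77.6 MPa, n = 0.761
Smallest n: beryllium with n = 0.680.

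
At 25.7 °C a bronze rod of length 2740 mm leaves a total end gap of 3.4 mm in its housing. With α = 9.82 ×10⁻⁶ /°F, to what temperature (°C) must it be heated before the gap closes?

α = 9.82×10⁻⁶/°F × 9/5 = 17.7×10⁻⁶/K.
α·L₀·ΔT = 3.4 mm ⇒ ΔT = 3.4 / (17.7×10⁻⁶ × 2740.0) = 70.20 K.
T = 25.7 + 70.20 = 95.90 °C.

95.9 °C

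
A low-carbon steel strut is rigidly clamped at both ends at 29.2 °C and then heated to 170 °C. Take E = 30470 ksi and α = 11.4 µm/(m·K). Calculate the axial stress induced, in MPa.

E = 30470 ksi = 210.1 GPa.
ΔT = 140.8 K. Constrained thermal stress σ = E·α·ΔT = 210.1×10³ MPa × 11.4×10⁻⁶ × 140.8 = 337 MPa (compressive).

337 MPa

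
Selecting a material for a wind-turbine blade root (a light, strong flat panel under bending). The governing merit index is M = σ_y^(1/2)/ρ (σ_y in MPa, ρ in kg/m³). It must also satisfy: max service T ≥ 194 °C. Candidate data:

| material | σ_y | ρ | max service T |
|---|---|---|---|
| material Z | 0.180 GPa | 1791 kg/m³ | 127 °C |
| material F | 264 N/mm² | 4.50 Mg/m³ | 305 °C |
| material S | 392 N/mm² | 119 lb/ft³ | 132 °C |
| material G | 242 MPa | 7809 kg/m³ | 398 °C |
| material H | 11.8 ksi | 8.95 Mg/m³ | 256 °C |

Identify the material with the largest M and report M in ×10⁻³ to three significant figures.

material F, M = 3.61×10⁻³

Screen on constraints: max service T ≥ 194 °C. Survivors: material F, material G, material H.
After converting to SI:
  material F: σ_y = 264.0 MPa, ρ = 4500 kg/m³
  material G: σ_y = 242.0 MPa, ρ = 7809 kg/m³
  material H: σ_y = 81.36 MPa, ρ = 8950 kg/m³
  material F: M = 3.61×10⁻³
  material G: M = 1.99×10⁻³
  material H: M = 1.01×10⁻³
The maximum is for material F.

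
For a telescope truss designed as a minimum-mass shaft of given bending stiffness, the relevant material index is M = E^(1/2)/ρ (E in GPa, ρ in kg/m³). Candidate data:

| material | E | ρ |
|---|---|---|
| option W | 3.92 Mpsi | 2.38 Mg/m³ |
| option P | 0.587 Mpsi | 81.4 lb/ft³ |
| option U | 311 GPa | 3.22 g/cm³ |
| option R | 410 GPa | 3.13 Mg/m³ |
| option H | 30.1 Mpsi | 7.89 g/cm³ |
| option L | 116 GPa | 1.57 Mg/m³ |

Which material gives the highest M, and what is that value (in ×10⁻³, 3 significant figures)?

Putting every candidate on a common basis:
  option W: E = 27.03 GPa, ρ = 2380 kg/m³
  option P: E = 4.047 GPa, ρ = 1304 kg/m³
  option U: E = 311.0 GPa, ρ = 3220 kg/m³
  option R: E = 410.0 GPa, ρ = 3130 kg/m³
  option H: E = 207.5 GPa, ρ = 7890 kg/m³
  option L: E = 116.0 GPa, ρ = 1570 kg/m³
  option L: M = 6.86×10⁻³
  option R: M = 6.47×10⁻³
  option U: M = 5.48×10⁻³
  option W: M = 2.18×10⁻³
  option H: M = 1.83×10⁻³
  option P: M = 1.54×10⁻³
Option L ranks first.

option L, M = 6.86×10⁻³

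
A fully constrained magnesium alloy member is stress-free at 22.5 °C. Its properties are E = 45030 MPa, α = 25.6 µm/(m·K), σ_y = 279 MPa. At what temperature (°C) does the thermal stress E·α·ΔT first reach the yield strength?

265 °C

E = 45030 MPa = 45.03 GPa.
E·α·ΔT = 279.0 MPa ⇒ ΔT = 279.0 / (45.03×10³ × 25.6×10⁻⁶) = 242.0 K.
T = 22.5 + 242.0 = 264.5 °C.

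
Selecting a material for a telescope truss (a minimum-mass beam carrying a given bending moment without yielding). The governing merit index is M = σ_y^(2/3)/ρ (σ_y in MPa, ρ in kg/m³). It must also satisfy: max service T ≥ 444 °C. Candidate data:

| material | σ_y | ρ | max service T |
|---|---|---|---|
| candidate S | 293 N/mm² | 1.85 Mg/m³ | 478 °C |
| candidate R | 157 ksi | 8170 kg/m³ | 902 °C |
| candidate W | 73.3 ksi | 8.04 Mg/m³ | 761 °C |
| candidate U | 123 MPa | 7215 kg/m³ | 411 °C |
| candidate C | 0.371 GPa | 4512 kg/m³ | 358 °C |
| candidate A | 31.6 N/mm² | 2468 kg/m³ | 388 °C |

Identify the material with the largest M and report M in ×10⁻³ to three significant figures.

candidate S, M = 23.8×10⁻³

Screen on constraints: max service T ≥ 444 °C. Survivors: candidate S, candidate R, candidate W.
Convert each candidate to consistent units, then evaluate M:
  candidate S: σ_y = 293.0 MPa, ρ = 1850 kg/m³
  candidate R: σ_y = 1082 MPa, ρ = 8170 kg/m³
  candidate W: σ_y = 505.4 MPa, ρ = 8040 kg/m³
  candidate S: M = 23.8×10⁻³
  candidate R: M = 12.9×10⁻³
  candidate W: M = 7.89×10⁻³
The maximum is for candidate S.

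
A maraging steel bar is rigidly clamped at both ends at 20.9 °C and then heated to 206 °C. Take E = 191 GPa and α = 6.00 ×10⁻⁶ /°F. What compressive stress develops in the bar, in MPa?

382 MPa

α = 6.00×10⁻⁶/°F × 9/5 = 10.8×10⁻⁶/K.
ΔT = 185.1 K. Constrained thermal stress σ = E·α·ΔT = 191.0×10³ MPa × 10.8×10⁻⁶ × 185.1 = 382 MPa (compressive).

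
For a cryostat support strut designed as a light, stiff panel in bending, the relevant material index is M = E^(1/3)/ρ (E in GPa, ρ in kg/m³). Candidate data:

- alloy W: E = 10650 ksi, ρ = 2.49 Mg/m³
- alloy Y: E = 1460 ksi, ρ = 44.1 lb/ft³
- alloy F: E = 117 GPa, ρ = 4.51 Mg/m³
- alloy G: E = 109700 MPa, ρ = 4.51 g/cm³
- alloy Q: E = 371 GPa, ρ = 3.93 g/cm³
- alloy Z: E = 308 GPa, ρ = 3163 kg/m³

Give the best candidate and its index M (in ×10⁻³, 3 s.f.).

alloy Y, M = 3.06×10⁻³

After converting to SI:
  alloy W: E = 73.43 GPa, ρ = 2490 kg/m³
  alloy Y: E = 10.07 GPa, ρ = 706.4 kg/m³
  alloy F: E = 117.0 GPa, ρ = 4510 kg/m³
  alloy G: E = 109.7 GPa, ρ = 4510 kg/m³
  alloy Q: E = 371.0 GPa, ρ = 3930 kg/m³
  alloy Z: E = 308.0 GPa, ρ = 3163 kg/m³
  alloy Y: M = 3.06×10⁻³
  alloy Z: M = 2.14×10⁻³
  alloy Q: M = 1.83×10⁻³
  alloy W: M = 1.68×10⁻³
  alloy F: M = 1.08×10⁻³
  alloy G: M = 1.06×10⁻³
Alloy Y ranks first.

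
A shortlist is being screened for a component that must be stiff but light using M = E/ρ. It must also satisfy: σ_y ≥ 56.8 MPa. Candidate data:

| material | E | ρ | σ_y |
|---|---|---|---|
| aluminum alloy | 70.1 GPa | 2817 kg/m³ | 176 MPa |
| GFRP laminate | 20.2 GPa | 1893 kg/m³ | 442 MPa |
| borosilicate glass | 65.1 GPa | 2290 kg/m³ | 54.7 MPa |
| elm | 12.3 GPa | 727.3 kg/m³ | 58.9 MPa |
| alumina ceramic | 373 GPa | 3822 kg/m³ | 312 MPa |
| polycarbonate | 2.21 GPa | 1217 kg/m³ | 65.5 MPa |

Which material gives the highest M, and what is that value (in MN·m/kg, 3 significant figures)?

alumina ceramic, M = 97.6 MN·m/kg

Screen on constraints: σ_y ≥ 56.8 MPa. Survivors: aluminum alloy, GFRP laminate, elm, alumina ceramic, polycarbonate.
Per-candidate index values:
  alumina ceramic: M = 97.6 MN·m/kg
  aluminum alloy: M = 24.9 MN·m/kg
  elm: M = 16.9 MN·m/kg
  GFRP laminate: M = 10.7 MN·m/kg
  polycarbonate: M = 1.82 MN·m/kg
Alumina ceramic has the largest M.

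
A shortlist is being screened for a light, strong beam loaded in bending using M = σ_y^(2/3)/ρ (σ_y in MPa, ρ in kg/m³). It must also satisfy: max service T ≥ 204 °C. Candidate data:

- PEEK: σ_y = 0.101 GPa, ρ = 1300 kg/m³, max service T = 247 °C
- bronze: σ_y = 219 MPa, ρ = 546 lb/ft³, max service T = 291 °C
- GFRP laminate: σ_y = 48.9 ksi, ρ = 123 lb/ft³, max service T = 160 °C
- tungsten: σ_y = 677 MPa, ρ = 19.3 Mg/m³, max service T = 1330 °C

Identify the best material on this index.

Screen on constraints: max service T ≥ 204 °C. Survivors: PEEK, bronze, tungsten.
Putting every candidate on a common basis:
  PEEK: σ_y = 101.0 MPa, ρ = 1300 kg/m³
  bronze: σ_y = 219.0 MPa, ρ = 8746 kg/m³
  tungsten: σ_y = 677.0 MPa, ρ = 19300 kg/m³
  PEEK: M = 16.7×10⁻³
  bronze: M = 4.15×10⁻³
  tungsten: M = 3.99×10⁻³
The maximum is for PEEK.

PEEK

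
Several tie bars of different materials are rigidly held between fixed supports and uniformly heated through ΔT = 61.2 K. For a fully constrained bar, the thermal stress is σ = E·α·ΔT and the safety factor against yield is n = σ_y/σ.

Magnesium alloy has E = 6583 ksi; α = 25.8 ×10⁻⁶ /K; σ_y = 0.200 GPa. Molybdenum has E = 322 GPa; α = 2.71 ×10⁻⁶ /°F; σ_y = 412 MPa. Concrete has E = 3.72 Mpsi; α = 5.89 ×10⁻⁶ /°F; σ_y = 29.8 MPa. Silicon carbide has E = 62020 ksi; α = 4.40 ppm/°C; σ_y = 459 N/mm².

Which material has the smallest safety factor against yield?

concrete

Converting E to GPa, α to ×10⁻⁶/K, σ_y to MPa, then σ and n for each:
  magnesium alloy: E = 45.39, α = 25.8, σ_y = 200.0 → σ = 71.7 MPa, n = 2.79
  molybdenum: E = 322.0, α = 4.88, σ_y = 412.0 → σ = 96.1 MPa, n = 4.29
  concrete: E = 25.65, α = 10.6, σ_y = 29.80 → σ = 16.6 MPa, n = 1.79
  silicon carbide: E = 427.6, α = 4.40, σ_y = 459.0 → σ = 115 MPa, n = 3.99
Smallest n: concrete with n = 1.79.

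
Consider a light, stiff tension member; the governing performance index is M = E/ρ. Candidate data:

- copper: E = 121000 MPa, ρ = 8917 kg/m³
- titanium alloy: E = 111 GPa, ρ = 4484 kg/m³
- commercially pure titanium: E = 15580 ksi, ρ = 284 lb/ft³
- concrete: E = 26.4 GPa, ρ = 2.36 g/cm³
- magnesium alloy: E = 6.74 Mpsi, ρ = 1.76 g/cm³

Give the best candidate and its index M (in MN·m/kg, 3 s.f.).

In SI units:
  copper: E = 121.0 GPa, ρ = 8917 kg/m³
  titanium alloy: E = 111.0 GPa, ρ = 4484 kg/m³
  commercially pure titanium: E = 107.4 GPa, ρ = 4549 kg/m³
  concrete: E = 26.40 GPa, ρ = 2360 kg/m³
  magnesium alloy: E = 46.47 GPa, ρ = 1760 kg/m³
  magnesium alloy: M = 26.4 MN·m/kg
  titanium alloy: M = 24.8 MN·m/kg
  commercially pure titanium: M = 23.6 MN·m/kg
  copper: M = 13.6 MN·m/kg
  concrete: M = 11.2 MN·m/kg
Highest index: magnesium alloy.

magnesium alloy, M = 26.4 MN·m/kg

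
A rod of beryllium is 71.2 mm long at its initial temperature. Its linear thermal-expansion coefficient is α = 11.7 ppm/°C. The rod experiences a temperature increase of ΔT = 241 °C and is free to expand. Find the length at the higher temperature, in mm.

71.401 mm

ΔL = α·L₀·ΔT = 11.7×10⁻⁶ × 71.2 mm × 241.0 K = 0.201 mm.
L = L₀ + ΔL = 71.2 + 0.201 = 71.401 mm.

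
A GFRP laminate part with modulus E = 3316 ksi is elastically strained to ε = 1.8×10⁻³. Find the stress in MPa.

E = 3316 ksi = 22.86 GPa.
σ = E·ε = 22860 MPa × 1.8×10⁻³ = 41.2 MPa.

41.2 MPa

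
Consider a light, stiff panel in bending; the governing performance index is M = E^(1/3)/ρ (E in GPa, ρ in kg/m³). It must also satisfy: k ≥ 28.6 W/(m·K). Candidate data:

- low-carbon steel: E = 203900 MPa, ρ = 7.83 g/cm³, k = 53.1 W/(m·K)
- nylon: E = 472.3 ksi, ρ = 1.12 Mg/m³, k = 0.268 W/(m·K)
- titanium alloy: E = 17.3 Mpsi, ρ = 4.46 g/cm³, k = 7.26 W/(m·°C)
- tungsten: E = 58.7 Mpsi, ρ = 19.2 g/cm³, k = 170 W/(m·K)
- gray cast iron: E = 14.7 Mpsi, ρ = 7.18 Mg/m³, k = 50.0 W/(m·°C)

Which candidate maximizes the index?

low-carbon steel

Screen on constraints: k ≥ 28.6 W/(m·K). Survivors: low-carbon steel, tungsten, gray cast iron.
Putting every candidate on a common basis:
  low-carbon steel: E = 203.9 GPa, ρ = 7830 kg/m³
  tungsten: E = 404.7 GPa, ρ = 19200 kg/m³
  gray cast iron: E = 101.4 GPa, ρ = 7180 kg/m³
  low-carbon steel: M = 0.752×10⁻³
  gray cast iron: M = 0.649×10⁻³
  tungsten: M = 0.385×10⁻³
Highest index: low-carbon steel.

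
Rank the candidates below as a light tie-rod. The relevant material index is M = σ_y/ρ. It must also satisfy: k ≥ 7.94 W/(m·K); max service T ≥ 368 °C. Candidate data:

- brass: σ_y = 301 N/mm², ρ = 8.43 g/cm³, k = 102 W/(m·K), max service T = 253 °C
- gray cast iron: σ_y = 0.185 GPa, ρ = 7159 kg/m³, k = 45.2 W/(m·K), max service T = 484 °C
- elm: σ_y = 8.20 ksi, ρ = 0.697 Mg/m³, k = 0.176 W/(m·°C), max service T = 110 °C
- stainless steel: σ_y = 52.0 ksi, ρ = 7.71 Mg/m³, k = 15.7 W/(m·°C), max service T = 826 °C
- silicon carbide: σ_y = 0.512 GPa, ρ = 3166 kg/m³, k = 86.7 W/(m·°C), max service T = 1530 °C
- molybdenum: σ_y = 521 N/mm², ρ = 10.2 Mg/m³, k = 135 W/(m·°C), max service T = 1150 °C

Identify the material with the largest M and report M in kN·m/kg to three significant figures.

Screen on constraints: k ≥ 7.94 W/(m·K); max service T ≥ 368 °C. Survivors: gray cast iron, stainless steel, silicon carbide, molybdenum.
Putting every candidate on a common basis:
  gray cast iron: σ_y = 185.0 MPa, ρ = 7159 kg/m³
  stainless steel: σ_y = 358.5 MPa, ρ = 7710 kg/m³
  silicon carbide: σ_y = 512.0 MPa, ρ = 3166 kg/m³
  molybdenum: σ_y = 521.0 MPa, ρ = 10200 kg/m³
  silicon carbide: M = 162 kN·m/kg
  molybdenum: M = 51.1 kN·m/kg
  stainless steel: M = 46.5 kN·m/kg
  gray cast iron: M = 25.8 kN·m/kg
Silicon carbide has the largest M.

silicon carbide, M = 162 kN·m/kg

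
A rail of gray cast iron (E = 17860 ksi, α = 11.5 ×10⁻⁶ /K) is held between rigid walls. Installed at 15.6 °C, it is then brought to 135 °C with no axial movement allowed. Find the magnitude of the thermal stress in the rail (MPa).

E = 17860 ksi = 123.1 GPa.
ΔT = 119.4 K. Constrained thermal stress σ = E·α·ΔT = 123.1×10³ MPa × 11.5×10⁻⁶ × 119.4 = 169 MPa (compressive).

169 MPa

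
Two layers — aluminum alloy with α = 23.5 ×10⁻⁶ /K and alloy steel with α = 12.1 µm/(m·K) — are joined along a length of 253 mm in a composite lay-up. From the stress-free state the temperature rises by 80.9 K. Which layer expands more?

aluminum alloy

α(aluminum alloy) = 23.5×10⁻⁶/K vs α(alloy steel) = 12.1×10⁻⁶/K.
Higher α expands more for the same ΔT: aluminum alloy.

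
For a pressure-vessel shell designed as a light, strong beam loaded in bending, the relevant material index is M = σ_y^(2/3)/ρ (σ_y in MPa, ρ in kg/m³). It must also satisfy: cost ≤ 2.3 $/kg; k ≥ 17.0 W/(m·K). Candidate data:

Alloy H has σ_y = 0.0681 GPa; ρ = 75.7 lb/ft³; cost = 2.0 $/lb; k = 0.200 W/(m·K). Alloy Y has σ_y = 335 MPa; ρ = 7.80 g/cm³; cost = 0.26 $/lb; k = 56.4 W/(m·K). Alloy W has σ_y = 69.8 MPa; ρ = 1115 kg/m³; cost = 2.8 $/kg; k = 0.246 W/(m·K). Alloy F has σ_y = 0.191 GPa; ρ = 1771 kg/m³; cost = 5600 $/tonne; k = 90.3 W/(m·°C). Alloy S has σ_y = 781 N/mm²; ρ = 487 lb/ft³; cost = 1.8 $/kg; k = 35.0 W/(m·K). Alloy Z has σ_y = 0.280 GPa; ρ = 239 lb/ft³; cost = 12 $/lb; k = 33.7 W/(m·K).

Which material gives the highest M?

alloy S

Screen on constraints: cost ≤ 2.3 $/kg; k ≥ 17.0 W/(m·K). Survivors: alloy Y, alloy S.
Putting every candidate on a common basis:
  alloy Y: σ_y = 335.0 MPa, ρ = 7800 kg/m³
  alloy S: σ_y = 781.0 MPa, ρ = 7801 kg/m³
  alloy S: M = 10.9×10⁻³
  alloy Y: M = 6.18×10⁻³
Alloy S has the largest M.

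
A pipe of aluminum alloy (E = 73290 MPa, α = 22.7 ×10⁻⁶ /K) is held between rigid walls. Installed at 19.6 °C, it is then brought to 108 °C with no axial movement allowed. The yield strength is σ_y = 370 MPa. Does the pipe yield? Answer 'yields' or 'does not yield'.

does not yield

E = 73290 MPa = 73.29 GPa.
ΔT = 88.40 K. Constrained thermal stress σ = E·α·ΔT = 73.29×10³ MPa × 22.7×10⁻⁶ × 88.40 = 147 MPa (compressive).
Compare to σ_y = 370 MPa: σ < σ_y, so it does not yield.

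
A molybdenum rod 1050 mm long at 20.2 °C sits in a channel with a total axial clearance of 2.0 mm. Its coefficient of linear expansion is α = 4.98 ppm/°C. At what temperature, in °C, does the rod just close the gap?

403 °C

α·L₀·ΔT = 2.0 mm ⇒ ΔT = 2.0 / (4.98×10⁻⁶ × 1050.0) = 382.5 K.
T = 20.2 + 382.5 = 402.7 °C.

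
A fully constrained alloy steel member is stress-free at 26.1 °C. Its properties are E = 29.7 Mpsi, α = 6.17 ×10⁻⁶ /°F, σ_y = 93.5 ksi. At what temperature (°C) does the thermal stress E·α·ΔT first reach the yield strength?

E = 29.7 Mpsi = 204.8 GPa.
α = 6.17×10⁻⁶/°F × 9/5 = 11.1×10⁻⁶/K.
σ_y = 93.5 ksi = 644.7 MPa.
E·α·ΔT = 644.7 MPa ⇒ ΔT = 644.7 / (204.8×10³ × 11.1×10⁻⁶) = 283.5 K.
T = 26.1 + 283.5 = 309.6 °C.

310 °C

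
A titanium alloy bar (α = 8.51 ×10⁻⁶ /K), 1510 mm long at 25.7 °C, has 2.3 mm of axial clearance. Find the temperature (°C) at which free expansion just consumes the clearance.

α·L₀·ΔT = 2.3 mm ⇒ ΔT = 2.3 / (8.51×10⁻⁶ × 1510.0) = 179.0 K.
T = 25.7 + 179.0 = 204.7 °C.

205 °C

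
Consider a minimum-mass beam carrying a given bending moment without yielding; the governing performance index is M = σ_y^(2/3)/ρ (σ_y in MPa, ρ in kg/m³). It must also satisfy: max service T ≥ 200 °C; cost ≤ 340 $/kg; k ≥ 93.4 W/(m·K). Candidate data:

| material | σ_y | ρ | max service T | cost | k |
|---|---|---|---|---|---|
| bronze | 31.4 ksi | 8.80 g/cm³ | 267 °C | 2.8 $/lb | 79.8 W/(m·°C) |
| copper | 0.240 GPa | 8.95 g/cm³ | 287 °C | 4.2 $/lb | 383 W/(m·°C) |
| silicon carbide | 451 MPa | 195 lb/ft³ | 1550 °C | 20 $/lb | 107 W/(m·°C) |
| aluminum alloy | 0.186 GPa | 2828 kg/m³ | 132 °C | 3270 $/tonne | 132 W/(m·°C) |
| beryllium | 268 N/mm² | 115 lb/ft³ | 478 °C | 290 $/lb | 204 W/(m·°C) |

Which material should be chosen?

silicon carbide

Screen on constraints: max service T ≥ 200 °C; cost ≤ 340 $/kg; k ≥ 93.4 W/(m·K). Survivors: copper, silicon carbide.
Convert each candidate to consistent units, then evaluate M:
  copper: σ_y = 240.0 MPa, ρ = 8950 kg/m³
  silicon carbide: σ_y = 451.0 MPa, ρ = 3124 kg/m³
  silicon carbide: M = 18.8×10⁻³
  copper: M = 4.32×10⁻³
Highest index: silicon carbide.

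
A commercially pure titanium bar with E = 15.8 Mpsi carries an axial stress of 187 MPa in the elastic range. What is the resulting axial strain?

1.72×10⁻³

E = 15.8 Mpsi = 108.9 GPa = 108900 MPa.
ε = σ/E = 187 / 108900 = 1.72×10⁻³.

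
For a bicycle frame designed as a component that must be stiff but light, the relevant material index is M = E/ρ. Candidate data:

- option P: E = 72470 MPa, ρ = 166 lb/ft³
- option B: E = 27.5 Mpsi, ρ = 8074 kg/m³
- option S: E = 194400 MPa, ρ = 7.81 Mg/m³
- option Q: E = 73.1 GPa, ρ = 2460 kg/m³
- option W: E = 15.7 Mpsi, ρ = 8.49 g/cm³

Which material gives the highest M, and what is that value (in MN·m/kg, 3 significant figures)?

option Q, M = 29.7 MN·m/kg

After converting to SI:
  option P: E = 72.47 GPa, ρ = 2659 kg/m³
  option B: E = 189.6 GPa, ρ = 8074 kg/m³
  option S: E = 194.4 GPa, ρ = 7810 kg/m³
  option Q: E = 73.10 GPa, ρ = 2460 kg/m³
  option W: E = 108.2 GPa, ρ = 8490 kg/m³
  option Q: M = 29.7 MN·m/kg
  option P: M = 27.3 MN·m/kg
  option S: M = 24.9 MN·m/kg
  option B: M = 23.5 MN·m/kg
  option W: M = 12.8 MN·m/kg
Option Q has the largest M.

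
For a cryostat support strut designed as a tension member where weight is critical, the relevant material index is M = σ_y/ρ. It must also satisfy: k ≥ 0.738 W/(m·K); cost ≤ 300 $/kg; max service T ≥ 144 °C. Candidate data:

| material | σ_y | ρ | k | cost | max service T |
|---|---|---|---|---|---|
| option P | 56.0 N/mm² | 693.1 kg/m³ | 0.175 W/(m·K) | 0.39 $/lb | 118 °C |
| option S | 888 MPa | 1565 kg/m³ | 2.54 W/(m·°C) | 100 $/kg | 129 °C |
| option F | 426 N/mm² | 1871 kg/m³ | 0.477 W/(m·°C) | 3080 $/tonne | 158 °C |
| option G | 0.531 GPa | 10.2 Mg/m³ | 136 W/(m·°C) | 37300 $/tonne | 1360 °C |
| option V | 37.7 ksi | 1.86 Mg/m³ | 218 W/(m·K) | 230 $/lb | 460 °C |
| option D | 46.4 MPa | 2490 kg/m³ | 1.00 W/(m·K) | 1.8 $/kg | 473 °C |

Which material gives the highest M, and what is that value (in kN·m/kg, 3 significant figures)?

Screen on constraints: k ≥ 0.738 W/(m·K); cost ≤ 300 $/kg; max service T ≥ 144 °C. Survivors: option G, option D.
Putting every candidate on a common basis:
  option G: σ_y = 531.0 MPa, ρ = 10200 kg/m³
  option D: σ_y = 46.40 MPa, ρ = 2490 kg/m³
  option G: M = 52.1 kN·m/kg
  option D: M = 18.6 kN·m/kg
Option G ranks first.

option G, M = 52.1 kN·m/kg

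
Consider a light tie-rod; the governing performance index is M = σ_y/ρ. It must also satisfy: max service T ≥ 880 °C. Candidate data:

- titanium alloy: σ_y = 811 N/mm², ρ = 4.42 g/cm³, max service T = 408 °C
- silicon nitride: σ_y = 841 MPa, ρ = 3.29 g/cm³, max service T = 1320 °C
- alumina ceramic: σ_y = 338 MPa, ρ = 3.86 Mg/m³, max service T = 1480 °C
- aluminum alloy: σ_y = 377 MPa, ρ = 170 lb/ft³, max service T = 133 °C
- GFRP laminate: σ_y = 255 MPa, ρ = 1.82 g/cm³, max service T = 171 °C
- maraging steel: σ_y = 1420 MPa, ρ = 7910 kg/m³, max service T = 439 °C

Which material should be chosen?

silicon nitride

Screen on constraints: max service T ≥ 880 °C. Survivors: silicon nitride, alumina ceramic.
Putting every candidate on a common basis:
  silicon nitride: σ_y = 841.0 MPa, ρ = 3290 kg/m³
  alumina ceramic: σ_y = 338.0 MPa, ρ = 3860 kg/m³
  silicon nitride: M = 256 kN·m/kg
  alumina ceramic: M = 87.6 kN·m/kg
The maximum is for silicon nitride.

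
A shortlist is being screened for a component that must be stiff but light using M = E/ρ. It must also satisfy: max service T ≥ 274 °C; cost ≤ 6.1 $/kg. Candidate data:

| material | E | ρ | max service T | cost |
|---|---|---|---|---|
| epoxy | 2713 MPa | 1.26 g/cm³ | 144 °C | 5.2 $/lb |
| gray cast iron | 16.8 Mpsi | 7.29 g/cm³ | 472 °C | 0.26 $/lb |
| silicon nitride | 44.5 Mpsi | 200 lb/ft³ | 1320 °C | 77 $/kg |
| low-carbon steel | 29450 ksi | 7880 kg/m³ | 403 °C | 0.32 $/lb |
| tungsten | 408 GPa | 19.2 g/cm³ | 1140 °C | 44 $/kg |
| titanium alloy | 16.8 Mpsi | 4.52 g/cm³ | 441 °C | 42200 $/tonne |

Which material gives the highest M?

low-carbon steel

Screen on constraints: max service T ≥ 274 °C; cost ≤ 6.1 $/kg. Survivors: gray cast iron, low-carbon steel.
After converting to SI:
  gray cast iron: E = 115.8 GPa, ρ = 7290 kg/m³
  low-carbon steel: E = 203.1 GPa, ρ = 7880 kg/m³
  low-carbon steel: M = 25.8 MN·m/kg
  gray cast iron: M = 15.9 MN·m/kg
Highest index: low-carbon steel.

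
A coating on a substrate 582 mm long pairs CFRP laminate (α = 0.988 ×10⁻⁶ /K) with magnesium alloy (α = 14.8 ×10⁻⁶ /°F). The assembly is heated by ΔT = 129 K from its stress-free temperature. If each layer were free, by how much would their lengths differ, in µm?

1930 µm

magnesium alloy: α = 14.8×10⁻⁶/°F × 9/5 = 26.6×10⁻⁶/K.
Δα = |0.988 − 26.6|×10⁻⁶/K = 25.7×10⁻⁶/K.
ΔL_mismatch = Δα·L·ΔT = 25.7×10⁻⁶ × 582.0 mm × 129.0 K = 1930 µm.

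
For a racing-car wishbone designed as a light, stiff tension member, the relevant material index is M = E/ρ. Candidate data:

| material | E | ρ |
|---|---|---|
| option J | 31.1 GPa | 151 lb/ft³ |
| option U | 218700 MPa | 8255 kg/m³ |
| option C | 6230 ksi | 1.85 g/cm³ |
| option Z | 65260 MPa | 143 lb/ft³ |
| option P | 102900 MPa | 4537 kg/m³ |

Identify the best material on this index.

In SI units:
  option J: E = 31.10 GPa, ρ = 2419 kg/m³
  option U: E = 218.7 GPa, ρ = 8255 kg/m³
  option C: E = 42.95 GPa, ρ = 1850 kg/m³
  option Z: E = 65.26 GPa, ρ = 2291 kg/m³
  option P: E = 102.9 GPa, ρ = 4537 kg/m³
  option Z: M = 28.5 MN·m/kg
  option U: M = 26.5 MN·m/kg
  option C: M = 23.2 MN·m/kg
  option P: M = 22.7 MN·m/kg
  option J: M = 12.9 MN·m/kg
The maximum is for option Z.

option Z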